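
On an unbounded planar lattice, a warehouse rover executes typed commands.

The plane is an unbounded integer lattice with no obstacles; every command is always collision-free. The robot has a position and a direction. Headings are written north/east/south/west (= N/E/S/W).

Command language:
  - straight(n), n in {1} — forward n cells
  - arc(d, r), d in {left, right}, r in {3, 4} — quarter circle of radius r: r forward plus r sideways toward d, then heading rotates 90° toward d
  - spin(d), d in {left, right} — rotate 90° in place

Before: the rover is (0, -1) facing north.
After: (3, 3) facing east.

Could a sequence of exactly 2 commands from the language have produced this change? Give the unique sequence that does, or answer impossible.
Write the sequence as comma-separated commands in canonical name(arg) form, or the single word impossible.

key: position moved to (3,3) AND the heading swung to E — translation plus rotation needed
start: (0, -1) facing north
1. straight(1) → (0, 0) facing north
2. arc(right, 3) → (3, 3) facing east
no other 2-command option fits: unique.

straight(1), arc(right, 3)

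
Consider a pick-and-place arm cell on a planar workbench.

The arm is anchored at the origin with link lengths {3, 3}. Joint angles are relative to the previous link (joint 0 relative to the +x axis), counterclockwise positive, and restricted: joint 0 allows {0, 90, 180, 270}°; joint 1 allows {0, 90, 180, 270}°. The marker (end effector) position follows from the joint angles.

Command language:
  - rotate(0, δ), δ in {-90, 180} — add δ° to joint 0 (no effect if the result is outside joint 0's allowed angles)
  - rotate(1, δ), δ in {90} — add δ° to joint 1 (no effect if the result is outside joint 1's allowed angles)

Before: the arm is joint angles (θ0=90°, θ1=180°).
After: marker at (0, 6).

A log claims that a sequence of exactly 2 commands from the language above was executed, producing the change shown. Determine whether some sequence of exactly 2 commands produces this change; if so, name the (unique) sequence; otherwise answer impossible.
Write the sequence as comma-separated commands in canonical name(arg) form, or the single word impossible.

start: joint angles (θ0=90°, θ1=180°)
[1] after rotate(1, 90): joint angles (θ0=90°, θ1=270°)
[2] after rotate(1, 90): joint angles (θ0=90°, θ1=0°)
uniquely the one of 9 2-step routes that fits.

rotate(1, 90), rotate(1, 90)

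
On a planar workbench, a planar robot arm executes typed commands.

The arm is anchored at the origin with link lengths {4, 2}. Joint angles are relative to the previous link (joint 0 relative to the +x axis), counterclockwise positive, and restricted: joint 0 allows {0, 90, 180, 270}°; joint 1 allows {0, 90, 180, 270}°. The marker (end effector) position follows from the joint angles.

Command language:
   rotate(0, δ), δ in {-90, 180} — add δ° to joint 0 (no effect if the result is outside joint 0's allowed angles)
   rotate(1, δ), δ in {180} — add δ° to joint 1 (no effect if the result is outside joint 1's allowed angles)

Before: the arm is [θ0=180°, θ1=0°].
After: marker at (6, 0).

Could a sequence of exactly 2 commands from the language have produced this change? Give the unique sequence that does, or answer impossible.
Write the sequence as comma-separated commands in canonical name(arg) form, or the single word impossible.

rotate(0, -90), rotate(0, -90)

initial: [θ0=180°, θ1=0°]
1. rotate(0, -90) → [θ0=90°, θ1=0°]
2. rotate(0, -90) → [θ0=0°, θ1=0°]
uniquely the one of 9 2-step routes that fits.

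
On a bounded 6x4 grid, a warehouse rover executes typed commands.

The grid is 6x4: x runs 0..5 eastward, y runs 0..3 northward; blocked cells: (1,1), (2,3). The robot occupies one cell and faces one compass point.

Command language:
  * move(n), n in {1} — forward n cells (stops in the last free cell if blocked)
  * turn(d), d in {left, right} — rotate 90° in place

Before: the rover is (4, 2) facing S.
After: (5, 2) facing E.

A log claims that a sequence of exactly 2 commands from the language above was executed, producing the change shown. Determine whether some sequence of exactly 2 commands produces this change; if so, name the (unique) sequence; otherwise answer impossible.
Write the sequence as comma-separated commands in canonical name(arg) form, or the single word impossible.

key: position moved to (5,2) AND the heading swung to E — translation plus rotation needed
initial: (4, 2) facing S
[1] after turn(left): (4, 2) facing E
[2] after move(1): (5, 2) facing E
no other 2-command option fits: unique.

turn(left), move(1)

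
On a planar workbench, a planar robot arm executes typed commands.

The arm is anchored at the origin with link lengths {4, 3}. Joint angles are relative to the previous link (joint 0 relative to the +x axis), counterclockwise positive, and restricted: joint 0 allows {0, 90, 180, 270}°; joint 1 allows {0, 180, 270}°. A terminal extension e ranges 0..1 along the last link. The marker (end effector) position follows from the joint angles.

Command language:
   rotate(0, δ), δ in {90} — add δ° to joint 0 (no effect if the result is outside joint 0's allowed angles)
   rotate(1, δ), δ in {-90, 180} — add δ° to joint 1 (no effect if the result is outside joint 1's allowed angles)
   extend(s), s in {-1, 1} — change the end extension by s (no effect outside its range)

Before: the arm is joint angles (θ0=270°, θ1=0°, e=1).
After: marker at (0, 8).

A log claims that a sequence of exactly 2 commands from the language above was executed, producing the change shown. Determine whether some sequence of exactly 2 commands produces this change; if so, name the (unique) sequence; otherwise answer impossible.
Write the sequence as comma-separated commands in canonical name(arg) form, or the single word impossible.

initial: joint angles (θ0=270°, θ1=0°, e=1)
[1] after rotate(0, 90): joint angles (θ0=0°, θ1=0°, e=1)
[2] after rotate(0, 90): joint angles (θ0=90°, θ1=0°, e=1)
no other 2-command option fits: unique.

rotate(0, 90), rotate(0, 90)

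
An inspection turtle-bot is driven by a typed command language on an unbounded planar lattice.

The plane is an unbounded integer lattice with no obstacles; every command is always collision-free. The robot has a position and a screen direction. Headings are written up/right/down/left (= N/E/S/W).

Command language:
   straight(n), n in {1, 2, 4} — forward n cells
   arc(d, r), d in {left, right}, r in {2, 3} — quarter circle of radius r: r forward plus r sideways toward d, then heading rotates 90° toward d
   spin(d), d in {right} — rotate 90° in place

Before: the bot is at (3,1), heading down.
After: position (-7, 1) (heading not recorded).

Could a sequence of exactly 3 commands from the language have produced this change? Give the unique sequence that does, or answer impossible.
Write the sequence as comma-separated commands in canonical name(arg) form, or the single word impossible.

from: at (3,1), heading down
1. arc(right, 3) → at (0,-2), heading left
2. straight(4) → at (-4,-2), heading left
3. arc(right, 3) → at (-7,1), heading up
no other 3-command option fits: unique.

arc(right, 3), straight(4), arc(right, 3)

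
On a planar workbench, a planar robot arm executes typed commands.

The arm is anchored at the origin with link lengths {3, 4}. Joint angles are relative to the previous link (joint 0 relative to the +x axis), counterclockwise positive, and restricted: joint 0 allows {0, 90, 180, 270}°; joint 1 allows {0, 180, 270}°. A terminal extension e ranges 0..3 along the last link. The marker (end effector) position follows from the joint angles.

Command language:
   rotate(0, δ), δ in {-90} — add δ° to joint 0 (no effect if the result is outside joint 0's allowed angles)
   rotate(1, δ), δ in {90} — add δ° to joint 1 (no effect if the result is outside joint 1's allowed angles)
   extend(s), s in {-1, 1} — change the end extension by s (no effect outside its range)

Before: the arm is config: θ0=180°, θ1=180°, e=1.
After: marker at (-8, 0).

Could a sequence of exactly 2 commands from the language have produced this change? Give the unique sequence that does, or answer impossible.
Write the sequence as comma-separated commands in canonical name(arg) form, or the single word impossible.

begin: config: θ0=180°, θ1=180°, e=1
t=1 rotate(1, 90) ⇒ config: θ0=180°, θ1=270°, e=1
t=2 rotate(1, 90) ⇒ config: θ0=180°, θ1=0°, e=1
all 16 alternatives checked — unique.

rotate(1, 90), rotate(1, 90)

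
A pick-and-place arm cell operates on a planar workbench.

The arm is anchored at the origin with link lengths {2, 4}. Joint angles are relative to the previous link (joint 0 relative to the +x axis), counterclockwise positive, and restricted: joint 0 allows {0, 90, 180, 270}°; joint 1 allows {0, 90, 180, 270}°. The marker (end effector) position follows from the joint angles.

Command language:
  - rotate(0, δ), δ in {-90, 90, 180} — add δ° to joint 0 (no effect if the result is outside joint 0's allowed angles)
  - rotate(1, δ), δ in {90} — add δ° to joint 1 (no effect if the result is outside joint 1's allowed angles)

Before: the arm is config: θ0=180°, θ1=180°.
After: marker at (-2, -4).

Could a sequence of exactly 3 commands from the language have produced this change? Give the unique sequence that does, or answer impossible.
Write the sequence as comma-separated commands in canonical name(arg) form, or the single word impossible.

initial: config: θ0=180°, θ1=180°
1. rotate(1, 90) → config: θ0=180°, θ1=270°
2. rotate(1, 90) → config: θ0=180°, θ1=0°
3. rotate(1, 90) → config: θ0=180°, θ1=90°
all 64 alternatives checked — unique.

rotate(1, 90), rotate(1, 90), rotate(1, 90)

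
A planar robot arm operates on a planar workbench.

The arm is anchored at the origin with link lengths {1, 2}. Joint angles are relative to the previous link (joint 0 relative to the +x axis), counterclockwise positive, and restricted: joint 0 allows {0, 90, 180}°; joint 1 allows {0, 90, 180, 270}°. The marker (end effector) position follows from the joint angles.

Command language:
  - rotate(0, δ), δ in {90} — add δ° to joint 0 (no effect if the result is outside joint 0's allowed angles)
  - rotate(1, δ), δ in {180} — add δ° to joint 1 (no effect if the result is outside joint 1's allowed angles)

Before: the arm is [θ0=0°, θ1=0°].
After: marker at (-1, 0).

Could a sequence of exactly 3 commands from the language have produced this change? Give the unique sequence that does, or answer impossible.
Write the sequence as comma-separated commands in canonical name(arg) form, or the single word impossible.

rotate(1, 180), rotate(1, 180), rotate(1, 180)

start: [θ0=0°, θ1=0°]
[1] after rotate(1, 180): [θ0=0°, θ1=180°]
[2] after rotate(1, 180): [θ0=0°, θ1=0°]
[3] after rotate(1, 180): [θ0=0°, θ1=180°]
all 8 alternatives checked — unique.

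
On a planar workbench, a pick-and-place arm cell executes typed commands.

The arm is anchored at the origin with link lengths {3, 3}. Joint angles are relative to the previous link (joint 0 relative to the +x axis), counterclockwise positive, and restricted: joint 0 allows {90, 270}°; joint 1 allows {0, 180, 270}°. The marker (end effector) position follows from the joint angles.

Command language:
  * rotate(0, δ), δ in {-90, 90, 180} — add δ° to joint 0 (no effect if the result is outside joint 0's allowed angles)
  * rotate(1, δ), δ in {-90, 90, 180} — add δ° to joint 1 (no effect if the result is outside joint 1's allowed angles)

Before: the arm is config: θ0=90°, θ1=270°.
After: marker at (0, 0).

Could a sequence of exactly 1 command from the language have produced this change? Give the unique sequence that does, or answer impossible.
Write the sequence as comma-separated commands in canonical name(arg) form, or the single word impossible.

rotate(1, -90)

initial: config: θ0=90°, θ1=270°
step 1 (rotate(1, -90)): config: θ0=90°, θ1=180°
no rival 1-sequence matches.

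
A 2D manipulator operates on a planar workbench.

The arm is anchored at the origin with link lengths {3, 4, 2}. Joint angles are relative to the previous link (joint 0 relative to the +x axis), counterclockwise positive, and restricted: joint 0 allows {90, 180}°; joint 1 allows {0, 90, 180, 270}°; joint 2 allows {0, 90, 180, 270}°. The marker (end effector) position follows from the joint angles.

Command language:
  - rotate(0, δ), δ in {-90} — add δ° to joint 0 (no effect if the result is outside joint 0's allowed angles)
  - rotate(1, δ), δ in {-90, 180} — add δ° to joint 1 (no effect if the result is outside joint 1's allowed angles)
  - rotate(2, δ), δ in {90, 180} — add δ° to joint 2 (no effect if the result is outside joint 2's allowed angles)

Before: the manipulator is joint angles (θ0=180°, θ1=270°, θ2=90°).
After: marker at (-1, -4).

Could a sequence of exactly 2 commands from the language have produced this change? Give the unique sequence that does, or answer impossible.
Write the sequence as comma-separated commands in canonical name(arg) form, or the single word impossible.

rotate(1, -90), rotate(1, -90)

begin: joint angles (θ0=180°, θ1=270°, θ2=90°)
1. rotate(1, -90) → joint angles (θ0=180°, θ1=180°, θ2=90°)
2. rotate(1, -90) → joint angles (θ0=180°, θ1=90°, θ2=90°)
all 25 alternatives checked — unique.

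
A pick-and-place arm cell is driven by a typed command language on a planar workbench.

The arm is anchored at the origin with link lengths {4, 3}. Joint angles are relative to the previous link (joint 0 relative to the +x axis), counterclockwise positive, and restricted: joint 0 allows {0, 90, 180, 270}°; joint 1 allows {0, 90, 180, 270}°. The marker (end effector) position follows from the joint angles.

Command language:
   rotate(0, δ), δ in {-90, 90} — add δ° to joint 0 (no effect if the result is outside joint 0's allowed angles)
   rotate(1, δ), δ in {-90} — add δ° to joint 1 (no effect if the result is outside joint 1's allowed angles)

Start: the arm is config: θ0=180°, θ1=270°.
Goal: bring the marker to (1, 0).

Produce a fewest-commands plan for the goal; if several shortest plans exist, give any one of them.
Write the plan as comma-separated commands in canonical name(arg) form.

rotate(0, -90), rotate(0, -90), rotate(1, -90)

from: config: θ0=180°, θ1=270°
t=1 rotate(0, -90) ⇒ config: θ0=90°, θ1=270°
t=2 rotate(0, -90) ⇒ config: θ0=0°, θ1=270°
t=3 rotate(1, -90) ⇒ config: θ0=0°, θ1=180°
minimal: 3 command(s), checked below 3.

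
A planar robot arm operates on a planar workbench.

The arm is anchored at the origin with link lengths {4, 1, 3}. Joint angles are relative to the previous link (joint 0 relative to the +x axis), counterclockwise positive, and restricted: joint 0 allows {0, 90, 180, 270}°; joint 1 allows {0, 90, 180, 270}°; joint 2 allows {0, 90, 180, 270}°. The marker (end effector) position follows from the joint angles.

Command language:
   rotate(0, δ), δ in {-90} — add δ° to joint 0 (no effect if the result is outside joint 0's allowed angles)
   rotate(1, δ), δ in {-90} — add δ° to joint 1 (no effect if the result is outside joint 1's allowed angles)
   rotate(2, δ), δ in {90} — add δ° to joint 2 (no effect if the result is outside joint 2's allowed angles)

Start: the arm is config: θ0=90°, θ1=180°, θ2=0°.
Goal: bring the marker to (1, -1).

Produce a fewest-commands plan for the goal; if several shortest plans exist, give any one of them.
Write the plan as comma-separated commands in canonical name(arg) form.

from: config: θ0=90°, θ1=180°, θ2=0°
step 1 (rotate(2, 90)): config: θ0=90°, θ1=180°, θ2=90°
step 2 (rotate(1, -90)): config: θ0=90°, θ1=90°, θ2=90°
step 3 (rotate(0, -90)): config: θ0=0°, θ1=90°, θ2=90°
step 4 (rotate(0, -90)): config: θ0=270°, θ1=90°, θ2=90°
minimal: 4 command(s), checked below 4.

rotate(2, 90), rotate(1, -90), rotate(0, -90), rotate(0, -90)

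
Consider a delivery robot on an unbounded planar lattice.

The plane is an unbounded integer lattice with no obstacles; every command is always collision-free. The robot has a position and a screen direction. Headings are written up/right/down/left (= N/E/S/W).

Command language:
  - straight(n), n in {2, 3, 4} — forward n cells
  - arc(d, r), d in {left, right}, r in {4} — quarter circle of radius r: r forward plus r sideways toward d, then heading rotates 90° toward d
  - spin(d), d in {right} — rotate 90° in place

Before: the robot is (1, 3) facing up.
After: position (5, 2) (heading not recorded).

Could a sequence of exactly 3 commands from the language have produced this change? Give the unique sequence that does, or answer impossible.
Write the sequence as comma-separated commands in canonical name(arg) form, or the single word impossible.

key: running arc(right, 4) before straight(3) would end elsewhere — order is forced
from: (1, 3) facing up
t=1 straight(3) ⇒ (1, 6) facing up
t=2 spin(right) ⇒ (1, 6) facing right
t=3 arc(right, 4) ⇒ (5, 2) facing down
no other 3-command option fits: unique.

straight(3), spin(right), arc(right, 4)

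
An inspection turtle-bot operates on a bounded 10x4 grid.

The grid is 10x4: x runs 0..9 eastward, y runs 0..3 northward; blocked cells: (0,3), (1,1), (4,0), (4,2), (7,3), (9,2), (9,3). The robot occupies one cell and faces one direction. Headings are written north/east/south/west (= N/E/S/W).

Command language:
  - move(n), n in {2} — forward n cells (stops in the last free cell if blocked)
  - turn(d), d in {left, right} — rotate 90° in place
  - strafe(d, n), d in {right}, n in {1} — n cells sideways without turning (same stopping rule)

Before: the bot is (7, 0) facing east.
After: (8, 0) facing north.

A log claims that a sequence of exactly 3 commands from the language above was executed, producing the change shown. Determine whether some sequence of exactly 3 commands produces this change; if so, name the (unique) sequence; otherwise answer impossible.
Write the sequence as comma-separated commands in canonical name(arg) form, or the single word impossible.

strafe(right, 1), turn(left), strafe(right, 1)

key: cell and facing (now N) both changed — the 3 commands mix motion and turning
begin: (7, 0) facing east
step 1 (strafe(right, 1)): (7, 0) facing east
step 2 (turn(left)): (7, 0) facing north
step 3 (strafe(right, 1)): (8, 0) facing north
no rival 3-sequence matches.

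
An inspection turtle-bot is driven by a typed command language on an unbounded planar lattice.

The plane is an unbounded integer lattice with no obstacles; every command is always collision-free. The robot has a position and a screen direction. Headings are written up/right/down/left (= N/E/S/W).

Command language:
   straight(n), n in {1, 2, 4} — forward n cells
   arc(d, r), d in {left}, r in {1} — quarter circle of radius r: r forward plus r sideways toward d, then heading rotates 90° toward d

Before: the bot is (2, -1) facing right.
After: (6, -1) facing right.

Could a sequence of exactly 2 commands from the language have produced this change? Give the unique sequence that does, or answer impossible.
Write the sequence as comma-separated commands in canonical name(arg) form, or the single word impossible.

straight(2), straight(2)

key: still facing E at the end — nothing in the sequence rotates
initial: (2, -1) facing right
t=1 straight(2) ⇒ (4, -1) facing right
t=2 straight(2) ⇒ (6, -1) facing right
no rival 2-sequence matches.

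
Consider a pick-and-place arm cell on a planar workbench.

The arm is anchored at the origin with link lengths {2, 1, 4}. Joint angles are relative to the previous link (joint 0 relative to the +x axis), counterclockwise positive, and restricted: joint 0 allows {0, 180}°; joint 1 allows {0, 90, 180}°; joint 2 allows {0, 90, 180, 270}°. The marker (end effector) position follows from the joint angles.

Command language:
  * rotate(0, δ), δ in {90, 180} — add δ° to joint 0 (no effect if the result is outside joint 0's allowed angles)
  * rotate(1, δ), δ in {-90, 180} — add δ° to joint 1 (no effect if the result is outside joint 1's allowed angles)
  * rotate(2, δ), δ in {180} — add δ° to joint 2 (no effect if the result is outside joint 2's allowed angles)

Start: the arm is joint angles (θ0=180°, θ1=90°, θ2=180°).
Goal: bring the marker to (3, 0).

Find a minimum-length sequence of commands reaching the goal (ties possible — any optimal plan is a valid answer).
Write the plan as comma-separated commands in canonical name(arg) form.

rotate(1, -90), rotate(1, 180), rotate(2, 180)

t0: joint angles (θ0=180°, θ1=90°, θ2=180°)
[1] after rotate(1, -90): joint angles (θ0=180°, θ1=0°, θ2=180°)
[2] after rotate(1, 180): joint angles (θ0=180°, θ1=180°, θ2=180°)
[3] after rotate(2, 180): joint angles (θ0=180°, θ1=180°, θ2=0°)
shorter routes all fall short; 3 is best.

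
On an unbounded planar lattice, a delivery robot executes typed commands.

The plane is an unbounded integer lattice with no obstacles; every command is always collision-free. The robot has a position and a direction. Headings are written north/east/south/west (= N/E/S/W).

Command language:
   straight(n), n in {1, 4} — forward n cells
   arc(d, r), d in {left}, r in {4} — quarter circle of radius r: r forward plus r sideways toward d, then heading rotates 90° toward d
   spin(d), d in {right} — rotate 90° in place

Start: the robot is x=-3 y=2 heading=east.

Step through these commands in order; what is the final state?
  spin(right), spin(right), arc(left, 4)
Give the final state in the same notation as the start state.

begin: x=-3 y=2 heading=east
[1] after spin(right): x=-3 y=2 heading=south
[2] after spin(right): x=-3 y=2 heading=west
[3] after arc(left, 4): x=-7 y=-2 heading=south

x=-7 y=-2 heading=south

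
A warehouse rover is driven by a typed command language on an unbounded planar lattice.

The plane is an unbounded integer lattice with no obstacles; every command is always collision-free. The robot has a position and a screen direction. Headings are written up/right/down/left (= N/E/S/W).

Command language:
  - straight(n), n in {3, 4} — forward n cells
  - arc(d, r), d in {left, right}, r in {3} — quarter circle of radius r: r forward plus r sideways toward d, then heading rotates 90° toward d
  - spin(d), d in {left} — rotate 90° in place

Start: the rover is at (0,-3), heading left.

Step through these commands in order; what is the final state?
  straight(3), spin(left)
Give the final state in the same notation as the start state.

initial: at (0,-3), heading left
1. straight(3) → at (-3,-3), heading left
2. spin(left) → at (-3,-3), heading down

at (-3,-3), heading down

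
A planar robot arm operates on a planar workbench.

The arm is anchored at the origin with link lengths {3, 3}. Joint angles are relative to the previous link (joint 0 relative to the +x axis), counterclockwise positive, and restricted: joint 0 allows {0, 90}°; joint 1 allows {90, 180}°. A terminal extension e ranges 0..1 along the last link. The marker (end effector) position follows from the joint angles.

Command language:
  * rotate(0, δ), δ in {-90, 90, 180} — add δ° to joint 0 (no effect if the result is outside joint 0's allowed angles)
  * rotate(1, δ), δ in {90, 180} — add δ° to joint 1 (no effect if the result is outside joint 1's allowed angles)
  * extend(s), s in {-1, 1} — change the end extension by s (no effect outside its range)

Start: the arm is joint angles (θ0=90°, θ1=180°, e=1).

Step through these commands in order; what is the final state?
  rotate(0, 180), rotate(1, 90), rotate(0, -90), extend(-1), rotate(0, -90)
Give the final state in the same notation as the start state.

begin: joint angles (θ0=90°, θ1=180°, e=1)
step 1 (rotate(0, 180)): joint angles (θ0=90°, θ1=180°, e=1)
step 2 (rotate(1, 90)): joint angles (θ0=90°, θ1=180°, e=1)
step 3 (rotate(0, -90)): joint angles (θ0=0°, θ1=180°, e=1)
step 4 (extend(-1)): joint angles (θ0=0°, θ1=180°, e=0)
step 5 (rotate(0, -90)): joint angles (θ0=0°, θ1=180°, e=0)

joint angles (θ0=0°, θ1=180°, e=0)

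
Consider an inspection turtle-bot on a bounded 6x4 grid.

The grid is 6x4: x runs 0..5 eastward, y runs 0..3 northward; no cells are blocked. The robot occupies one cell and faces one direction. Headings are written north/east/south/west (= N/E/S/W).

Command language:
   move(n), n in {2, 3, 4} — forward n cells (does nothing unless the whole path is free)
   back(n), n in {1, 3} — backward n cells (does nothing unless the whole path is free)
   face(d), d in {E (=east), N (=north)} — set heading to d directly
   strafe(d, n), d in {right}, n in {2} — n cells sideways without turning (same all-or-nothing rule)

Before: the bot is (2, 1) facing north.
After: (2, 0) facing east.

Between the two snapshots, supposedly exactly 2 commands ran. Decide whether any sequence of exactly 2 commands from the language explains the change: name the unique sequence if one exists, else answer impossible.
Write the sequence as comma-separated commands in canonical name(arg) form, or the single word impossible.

back(1), face(E)

key: position moved to (2,0) AND the heading swung to E — translation plus rotation needed
start: (2, 1) facing north
t=1 back(1) ⇒ (2, 0) facing north
t=2 face(E) ⇒ (2, 0) facing east
uniquely the one of 64 2-step routes that fits.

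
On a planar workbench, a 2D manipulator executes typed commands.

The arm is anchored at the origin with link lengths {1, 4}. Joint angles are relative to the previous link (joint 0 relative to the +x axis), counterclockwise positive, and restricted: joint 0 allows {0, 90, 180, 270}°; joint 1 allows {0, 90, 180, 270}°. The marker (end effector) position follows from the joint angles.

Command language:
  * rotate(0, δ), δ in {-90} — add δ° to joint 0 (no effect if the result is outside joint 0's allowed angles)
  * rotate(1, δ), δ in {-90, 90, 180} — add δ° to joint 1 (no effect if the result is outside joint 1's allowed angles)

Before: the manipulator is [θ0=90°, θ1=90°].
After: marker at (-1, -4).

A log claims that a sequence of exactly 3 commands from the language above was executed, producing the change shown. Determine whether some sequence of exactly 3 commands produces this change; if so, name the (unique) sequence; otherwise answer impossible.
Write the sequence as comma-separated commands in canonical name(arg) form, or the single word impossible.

begin: [θ0=90°, θ1=90°]
t=1 rotate(0, -90) ⇒ [θ0=0°, θ1=90°]
t=2 rotate(0, -90) ⇒ [θ0=270°, θ1=90°]
t=3 rotate(0, -90) ⇒ [θ0=180°, θ1=90°]
no other 3-command option fits: unique.

rotate(0, -90), rotate(0, -90), rotate(0, -90)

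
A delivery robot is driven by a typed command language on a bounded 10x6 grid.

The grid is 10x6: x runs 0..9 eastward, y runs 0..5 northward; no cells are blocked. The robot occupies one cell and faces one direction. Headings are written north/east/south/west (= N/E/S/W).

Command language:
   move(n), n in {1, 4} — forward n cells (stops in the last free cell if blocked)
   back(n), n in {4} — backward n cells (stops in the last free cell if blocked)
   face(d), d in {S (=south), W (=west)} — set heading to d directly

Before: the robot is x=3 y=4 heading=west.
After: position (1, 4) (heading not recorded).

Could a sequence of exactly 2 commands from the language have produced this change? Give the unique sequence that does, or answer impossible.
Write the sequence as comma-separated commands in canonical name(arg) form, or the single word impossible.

move(1), move(1)

begin: x=3 y=4 heading=west
step 1 (move(1)): x=2 y=4 heading=west
step 2 (move(1)): x=1 y=4 heading=west
uniquely the one of 25 2-step routes that fits.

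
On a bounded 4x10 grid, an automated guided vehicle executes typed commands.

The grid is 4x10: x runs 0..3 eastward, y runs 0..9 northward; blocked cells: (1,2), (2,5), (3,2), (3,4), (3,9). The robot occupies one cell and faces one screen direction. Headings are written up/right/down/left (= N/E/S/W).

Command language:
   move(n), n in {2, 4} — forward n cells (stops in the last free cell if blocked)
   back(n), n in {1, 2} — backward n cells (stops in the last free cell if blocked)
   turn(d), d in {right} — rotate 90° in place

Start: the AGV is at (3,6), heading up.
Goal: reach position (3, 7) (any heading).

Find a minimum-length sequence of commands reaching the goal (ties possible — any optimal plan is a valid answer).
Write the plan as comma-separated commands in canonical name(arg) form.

move(4), back(1)

begin: at (3,6), heading up
t=1 move(4) ⇒ at (3,8), heading up
t=2 back(1) ⇒ at (3,7), heading up
nothing shorter than 2 reaches the goal.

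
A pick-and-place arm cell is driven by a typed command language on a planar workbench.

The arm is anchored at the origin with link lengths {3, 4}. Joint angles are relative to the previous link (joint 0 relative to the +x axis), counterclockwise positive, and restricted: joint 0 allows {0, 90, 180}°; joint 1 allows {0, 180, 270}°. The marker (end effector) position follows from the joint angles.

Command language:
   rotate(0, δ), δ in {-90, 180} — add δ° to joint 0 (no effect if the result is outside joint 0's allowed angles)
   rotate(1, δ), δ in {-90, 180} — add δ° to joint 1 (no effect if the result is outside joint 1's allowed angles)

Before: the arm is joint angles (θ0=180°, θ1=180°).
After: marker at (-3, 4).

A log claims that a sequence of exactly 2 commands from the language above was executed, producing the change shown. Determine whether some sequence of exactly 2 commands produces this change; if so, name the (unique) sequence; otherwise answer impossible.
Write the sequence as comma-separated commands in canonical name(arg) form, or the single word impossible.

rotate(1, 180), rotate(1, -90)

key: running rotate(1, -90) before rotate(1, 180) would end elsewhere — order is forced
t0: joint angles (θ0=180°, θ1=180°)
t=1 rotate(1, 180) ⇒ joint angles (θ0=180°, θ1=0°)
t=2 rotate(1, -90) ⇒ joint angles (θ0=180°, θ1=270°)
all 16 alternatives checked — unique.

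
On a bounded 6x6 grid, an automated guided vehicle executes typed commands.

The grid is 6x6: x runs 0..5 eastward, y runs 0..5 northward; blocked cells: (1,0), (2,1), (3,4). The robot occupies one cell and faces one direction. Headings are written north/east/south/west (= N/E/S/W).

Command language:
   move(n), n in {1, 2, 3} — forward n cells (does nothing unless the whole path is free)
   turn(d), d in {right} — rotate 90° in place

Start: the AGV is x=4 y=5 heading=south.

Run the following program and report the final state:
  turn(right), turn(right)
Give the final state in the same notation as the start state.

x=4 y=5 heading=north

t0: x=4 y=5 heading=south
t=1 turn(right) ⇒ x=4 y=5 heading=west
t=2 turn(right) ⇒ x=4 y=5 heading=north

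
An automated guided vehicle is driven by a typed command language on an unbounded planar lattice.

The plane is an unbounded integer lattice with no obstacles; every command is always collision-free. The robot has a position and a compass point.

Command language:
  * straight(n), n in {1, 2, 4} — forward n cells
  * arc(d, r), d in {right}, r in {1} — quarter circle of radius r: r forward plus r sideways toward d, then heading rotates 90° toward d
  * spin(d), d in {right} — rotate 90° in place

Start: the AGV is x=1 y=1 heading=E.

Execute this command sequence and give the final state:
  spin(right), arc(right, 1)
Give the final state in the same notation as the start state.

start: x=1 y=1 heading=E
step 1 (spin(right)): x=1 y=1 heading=S
step 2 (arc(right, 1)): x=0 y=0 heading=W

x=0 y=0 heading=W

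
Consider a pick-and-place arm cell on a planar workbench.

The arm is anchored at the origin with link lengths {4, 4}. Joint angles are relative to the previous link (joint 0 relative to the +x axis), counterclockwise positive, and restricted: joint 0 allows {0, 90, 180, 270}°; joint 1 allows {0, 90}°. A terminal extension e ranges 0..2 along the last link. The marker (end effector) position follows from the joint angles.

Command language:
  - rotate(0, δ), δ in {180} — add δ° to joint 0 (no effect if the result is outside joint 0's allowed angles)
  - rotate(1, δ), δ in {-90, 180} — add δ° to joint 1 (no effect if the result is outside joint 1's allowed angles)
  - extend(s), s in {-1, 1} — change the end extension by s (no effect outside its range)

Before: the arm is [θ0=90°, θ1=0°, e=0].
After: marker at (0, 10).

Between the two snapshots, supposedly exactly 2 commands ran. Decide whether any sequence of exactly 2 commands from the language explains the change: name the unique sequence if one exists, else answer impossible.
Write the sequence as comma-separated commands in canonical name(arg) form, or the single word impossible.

extend(1), extend(1)

from: [θ0=90°, θ1=0°, e=0]
step 1 (extend(1)): [θ0=90°, θ1=0°, e=1]
step 2 (extend(1)): [θ0=90°, θ1=0°, e=2]
no other 2-command option fits: unique.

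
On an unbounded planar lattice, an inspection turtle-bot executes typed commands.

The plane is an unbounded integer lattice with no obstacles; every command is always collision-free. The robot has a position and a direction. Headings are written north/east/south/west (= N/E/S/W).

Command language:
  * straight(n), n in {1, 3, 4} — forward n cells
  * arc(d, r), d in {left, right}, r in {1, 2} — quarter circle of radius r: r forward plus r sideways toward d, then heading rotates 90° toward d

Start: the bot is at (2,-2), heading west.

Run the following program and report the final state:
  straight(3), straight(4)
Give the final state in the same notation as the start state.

initial: at (2,-2), heading west
t=1 straight(3) ⇒ at (-1,-2), heading west
t=2 straight(4) ⇒ at (-5,-2), heading west

at (-5,-2), heading west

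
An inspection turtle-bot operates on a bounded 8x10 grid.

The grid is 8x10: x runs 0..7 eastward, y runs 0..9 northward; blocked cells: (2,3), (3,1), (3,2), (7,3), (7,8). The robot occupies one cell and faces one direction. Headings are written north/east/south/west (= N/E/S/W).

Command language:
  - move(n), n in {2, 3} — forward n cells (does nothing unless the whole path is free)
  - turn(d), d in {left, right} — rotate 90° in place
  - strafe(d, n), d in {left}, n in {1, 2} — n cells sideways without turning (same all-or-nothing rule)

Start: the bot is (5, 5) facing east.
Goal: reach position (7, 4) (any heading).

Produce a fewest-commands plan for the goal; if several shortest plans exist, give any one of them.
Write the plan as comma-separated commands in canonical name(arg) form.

strafe(left, 1), turn(right), strafe(left, 2), move(2)

from: (5, 5) facing east
step 1 (strafe(left, 1)): (5, 6) facing east
step 2 (turn(right)): (5, 6) facing south
step 3 (strafe(left, 2)): (7, 6) facing south
step 4 (move(2)): (7, 4) facing south
no 3-step plan works, so 4 is optimal.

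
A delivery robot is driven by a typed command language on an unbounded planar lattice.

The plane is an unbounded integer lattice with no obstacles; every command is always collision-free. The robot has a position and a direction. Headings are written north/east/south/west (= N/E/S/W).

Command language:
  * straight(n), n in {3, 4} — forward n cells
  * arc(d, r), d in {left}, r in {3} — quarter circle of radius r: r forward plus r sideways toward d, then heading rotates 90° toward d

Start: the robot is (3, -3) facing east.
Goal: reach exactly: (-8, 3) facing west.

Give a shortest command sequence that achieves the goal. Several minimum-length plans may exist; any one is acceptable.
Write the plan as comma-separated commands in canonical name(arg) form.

arc(left, 3), arc(left, 3), straight(3), straight(4), straight(4)

initial: (3, -3) facing east
t=1 arc(left, 3) ⇒ (6, 0) facing north
t=2 arc(left, 3) ⇒ (3, 3) facing west
t=3 straight(3) ⇒ (0, 3) facing west
t=4 straight(4) ⇒ (-4, 3) facing west
t=5 straight(4) ⇒ (-8, 3) facing west
shorter routes all fall short; 5 is best.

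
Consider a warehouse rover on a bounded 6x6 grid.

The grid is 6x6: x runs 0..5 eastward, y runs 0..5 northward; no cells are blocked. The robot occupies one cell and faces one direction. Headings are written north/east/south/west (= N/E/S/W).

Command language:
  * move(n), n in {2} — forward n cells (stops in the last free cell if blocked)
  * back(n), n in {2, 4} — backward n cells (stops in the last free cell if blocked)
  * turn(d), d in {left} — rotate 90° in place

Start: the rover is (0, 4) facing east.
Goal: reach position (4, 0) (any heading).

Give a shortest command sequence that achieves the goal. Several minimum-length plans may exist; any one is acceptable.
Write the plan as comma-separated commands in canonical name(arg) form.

begin: (0, 4) facing east
1. move(2) → (2, 4) facing east
2. move(2) → (4, 4) facing east
3. turn(left) → (4, 4) facing north
4. back(4) → (4, 0) facing north
nothing shorter than 4 reaches the goal.

move(2), move(2), turn(left), back(4)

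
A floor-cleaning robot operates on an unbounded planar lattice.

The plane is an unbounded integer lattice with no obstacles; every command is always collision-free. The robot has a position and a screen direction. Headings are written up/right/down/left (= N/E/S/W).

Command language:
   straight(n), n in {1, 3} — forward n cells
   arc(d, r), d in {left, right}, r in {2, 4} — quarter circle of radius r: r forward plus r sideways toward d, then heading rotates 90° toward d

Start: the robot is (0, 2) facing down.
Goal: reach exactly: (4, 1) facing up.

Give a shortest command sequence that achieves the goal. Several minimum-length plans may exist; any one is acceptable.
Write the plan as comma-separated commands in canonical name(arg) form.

straight(1), arc(left, 2), arc(left, 2)

initial: (0, 2) facing down
t=1 straight(1) ⇒ (0, 1) facing down
t=2 arc(left, 2) ⇒ (2, -1) facing right
t=3 arc(left, 2) ⇒ (4, 1) facing up
minimal: 3 command(s), checked below 3.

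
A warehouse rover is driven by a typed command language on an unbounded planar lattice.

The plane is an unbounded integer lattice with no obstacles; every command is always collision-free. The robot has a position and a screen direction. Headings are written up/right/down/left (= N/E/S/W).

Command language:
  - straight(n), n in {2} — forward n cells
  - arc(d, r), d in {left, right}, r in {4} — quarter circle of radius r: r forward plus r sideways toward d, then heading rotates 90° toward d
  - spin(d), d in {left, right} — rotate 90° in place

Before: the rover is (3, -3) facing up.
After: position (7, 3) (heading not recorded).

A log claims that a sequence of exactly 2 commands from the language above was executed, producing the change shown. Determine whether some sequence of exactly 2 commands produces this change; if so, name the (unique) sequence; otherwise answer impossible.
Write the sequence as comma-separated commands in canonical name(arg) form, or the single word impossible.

straight(2), arc(right, 4)

key: running arc(right, 4) before straight(2) would end elsewhere — order is forced
from: (3, -3) facing up
step 1 (straight(2)): (3, -1) facing up
step 2 (arc(right, 4)): (7, 3) facing right
no other 2-command option fits: unique.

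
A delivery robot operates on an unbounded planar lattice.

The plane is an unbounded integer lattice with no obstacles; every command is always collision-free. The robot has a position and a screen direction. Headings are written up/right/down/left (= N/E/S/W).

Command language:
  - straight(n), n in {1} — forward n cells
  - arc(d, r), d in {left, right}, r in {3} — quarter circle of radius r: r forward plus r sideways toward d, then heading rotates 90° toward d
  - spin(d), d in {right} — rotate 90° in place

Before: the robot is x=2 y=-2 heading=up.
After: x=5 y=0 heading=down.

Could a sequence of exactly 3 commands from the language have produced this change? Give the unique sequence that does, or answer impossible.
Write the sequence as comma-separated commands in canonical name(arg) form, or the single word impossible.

arc(right, 3), spin(right), straight(1)

key: running straight(1) before arc(right, 3) would end elsewhere — order is forced
t0: x=2 y=-2 heading=up
step 1 (arc(right, 3)): x=5 y=1 heading=right
step 2 (spin(right)): x=5 y=1 heading=down
step 3 (straight(1)): x=5 y=0 heading=down
all 64 alternatives checked — unique.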